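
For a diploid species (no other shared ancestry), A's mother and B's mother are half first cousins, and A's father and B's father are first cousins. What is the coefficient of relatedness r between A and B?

0.046875

Relatedness sums over independent paths through distinct common ancestors.
A and B are related in two ways: half second cousins through their mothers (r = 1/64) and second cousins through their fathers (r = 1/32).
r = 1/64 + 1/32 = 0.046875.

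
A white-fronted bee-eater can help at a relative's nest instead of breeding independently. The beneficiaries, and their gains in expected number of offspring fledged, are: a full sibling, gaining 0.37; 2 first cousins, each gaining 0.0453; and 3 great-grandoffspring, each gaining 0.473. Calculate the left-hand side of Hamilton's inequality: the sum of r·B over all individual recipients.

r to a full sibling = 1/2 (full sibs share both parents — two paths of length 2: r = 2·(1/2)^2 = 1/2).
r to a first cousin = 0.125 (first cousins share one grandparent pair — two paths of length 4: r = 2·(1/2)^4 = 1/8).
r to a great-grandoffspring = 0.125 (three parent–offspring links: r = (1/2)^3 = 1/8).
Summing one r·B term per recipient: 1·0.5·0.37 + 2·0.125·0.0453 + 3·0.125·0.473 = 0.3737.

0.3737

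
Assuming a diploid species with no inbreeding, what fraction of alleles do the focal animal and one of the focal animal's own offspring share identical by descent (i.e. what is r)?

Each parent–offspring link contributes a factor of 1/2, and independent paths through distinct common ancestors add.
One parent–offspring link: r = (1/2)^1 = 1/2.

0.5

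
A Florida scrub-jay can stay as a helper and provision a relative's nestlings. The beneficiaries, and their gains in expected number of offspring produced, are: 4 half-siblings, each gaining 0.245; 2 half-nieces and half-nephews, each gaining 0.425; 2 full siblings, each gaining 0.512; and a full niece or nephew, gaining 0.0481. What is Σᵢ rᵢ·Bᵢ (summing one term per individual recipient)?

r to a half-sibling = 0.25 (half-sibs share one parent — one path of length 2: r = (1/2)^2 = 1/4).
r to a half-niece or half-nephew = 0.125 (half-aunt/uncle↔niece/nephew: one path of length 3: r = (1/2)^3 = 1/8).
r to a full sibling = 1/2 (full sibs share both parents — two paths of length 2: r = 2·(1/2)^2 = 1/2).
r to a full niece or nephew = 0.25 (full aunt/uncle↔niece/nephew: two paths of length 3 through the shared grandparent pair: r = 2·(1/2)^3 = 1/4).
Summing one r·B term per recipient: 4·0.25·0.245 + 2·0.125·0.425 + 2·0.5·0.512 + 1·0.25·0.0481 = 0.875275.

0.875275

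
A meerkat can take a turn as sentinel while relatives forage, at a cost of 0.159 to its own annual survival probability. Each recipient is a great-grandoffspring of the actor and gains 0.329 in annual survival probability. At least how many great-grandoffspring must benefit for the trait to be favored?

r to a great-grandoffspring = 0.125 (three parent–offspring links: r = (1/2)^3 = 1/8).
Hamilton's rule: n·r·B > C  ⇒  n > C/(r·B) = 0.159/(0.125·0.329) = 3.866.
The smallest integer exceeding 3.866 is 4.

4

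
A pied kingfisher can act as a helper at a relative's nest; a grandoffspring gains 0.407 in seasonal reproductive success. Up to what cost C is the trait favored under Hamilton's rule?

r to a grandoffspring = 0.25 (two parent–offspring links: r = (1/2)^2 = 1/4).
Hamilton's rule: n·r·B > C, so the trait is favored while C < n·r·B = 1·0.25·0.407 = 0.10175.

0.10175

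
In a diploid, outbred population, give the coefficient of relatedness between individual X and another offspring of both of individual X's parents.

0.5

Each parent–offspring link contributes a factor of 1/2, and independent paths through distinct common ancestors add.
Full sibs share both parents — two paths of length 2: r = 2·(1/2)^2 = 1/2.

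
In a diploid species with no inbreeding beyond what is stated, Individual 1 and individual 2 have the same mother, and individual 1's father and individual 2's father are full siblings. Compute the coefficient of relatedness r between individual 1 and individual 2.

Relatedness sums over independent paths through distinct common ancestors.
Individual 1 and individual 2 are related in two ways: half-sibs through their shared mother (r = 1/4) and first cousins through their fathers (r = 1/8).
r = 1/4 + 1/8 = 0.375.

0.375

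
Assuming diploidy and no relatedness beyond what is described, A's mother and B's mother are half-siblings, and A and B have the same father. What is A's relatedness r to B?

0.3125

Wright's path rule: contributions from independent ancestry routes add.
A and B are related in two ways: half first cousins through their mothers (r = 1/16) and half-sibs through their shared father (r = 1/4).
r = 1/16 + 1/4 = 0.3125.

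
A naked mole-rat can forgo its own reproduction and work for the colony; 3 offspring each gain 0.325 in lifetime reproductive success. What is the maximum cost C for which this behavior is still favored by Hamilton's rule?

0.4875

r to an offspring = 1/2 (one parent–offspring link: r = (1/2)^1 = 1/2).
Hamilton's rule: n·r·B > C, so the trait is favored while C < n·r·B = 3·0.5·0.325 = 0.4875.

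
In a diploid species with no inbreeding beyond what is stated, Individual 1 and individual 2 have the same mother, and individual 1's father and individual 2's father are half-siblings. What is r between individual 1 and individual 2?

Wright's path rule: contributions from independent ancestry routes add.
Individual 1 and individual 2 are related in two ways: half-sibs through their shared mother (r = 1/4) and half first cousins through their fathers (r = 1/16).
r = 1/4 + 1/16 = 5/16 = 0.3125.

0.3125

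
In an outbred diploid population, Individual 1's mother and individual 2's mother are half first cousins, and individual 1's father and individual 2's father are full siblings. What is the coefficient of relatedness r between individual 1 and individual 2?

Relatedness sums over independent paths through distinct common ancestors.
Individual 1 and individual 2 are related in two ways: half second cousins through their mothers (r = 1/64) and first cousins through their fathers (r = 1/8).
r = 1/64 + 1/8 = 0.140625.

0.140625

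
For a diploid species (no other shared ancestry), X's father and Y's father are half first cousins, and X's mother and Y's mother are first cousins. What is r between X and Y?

Independent pedigree routes through distinct common ancestors add.
X and Y are related in two ways: half second cousins through their fathers (r = 1/64) and second cousins through their mothers (r = 1/32).
r = 1/64 + 1/32 = 0.046875.

0.046875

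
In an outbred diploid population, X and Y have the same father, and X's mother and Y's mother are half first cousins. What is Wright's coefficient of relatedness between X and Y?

Relatedness sums over independent paths through distinct common ancestors.
X and Y are related in two ways: half-sibs through their shared father (r = 1/4) and half second cousins through their mothers (r = 1/64).
r = 1/4 + 1/64 = 17/64 = 0.265625.

0.265625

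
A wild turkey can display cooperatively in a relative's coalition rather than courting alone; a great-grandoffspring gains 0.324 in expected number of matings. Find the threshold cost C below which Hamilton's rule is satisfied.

r to a great-grandoffspring = 0.125 (three parent–offspring links: r = (1/2)^3 = 1/8).
Hamilton's rule: n·r·B > C, so the trait is favored while C < n·r·B = 1·0.125·0.324 = 0.0405.

0.0405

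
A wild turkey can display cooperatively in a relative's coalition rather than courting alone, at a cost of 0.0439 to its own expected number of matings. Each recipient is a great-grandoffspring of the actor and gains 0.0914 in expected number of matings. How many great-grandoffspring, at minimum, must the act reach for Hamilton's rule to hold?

4

r to a great-grandoffspring = 0.125 (three parent–offspring links: r = (1/2)^3 = 1/8).
Hamilton's rule: n·r·B > C  ⇒  n > C/(r·B) = 0.0439/(0.125·0.0914) = 3.842.
The smallest integer exceeding 3.842 is 4.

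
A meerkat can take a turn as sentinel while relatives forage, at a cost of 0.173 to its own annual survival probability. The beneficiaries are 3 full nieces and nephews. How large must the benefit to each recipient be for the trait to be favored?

0.2307

r to a full niece or nephew = 0.25 (full aunt/uncle↔niece/nephew: two paths of length 3 through the shared grandparent pair: r = 2·(1/2)^3 = 1/4).
Hamilton's rule with n recipients of equal r: n·r·B > C, so B > C/(n·r) = 0.173/(3·0.25) = 0.2307.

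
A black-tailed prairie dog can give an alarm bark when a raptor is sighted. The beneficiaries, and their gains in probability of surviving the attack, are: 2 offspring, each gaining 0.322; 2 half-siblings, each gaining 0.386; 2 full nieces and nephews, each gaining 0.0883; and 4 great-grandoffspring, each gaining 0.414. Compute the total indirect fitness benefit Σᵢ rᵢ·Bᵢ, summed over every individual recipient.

0.76615

r to an offspring = 1/2 (one parent–offspring link: r = (1/2)^1 = 1/2).
r to a half-sibling = 0.25 (half-sibs share one parent — one path of length 2: r = (1/2)^2 = 1/4).
r to a full niece or nephew = 1/4 (full aunt/uncle↔niece/nephew: two paths of length 3 through the shared grandparent pair: r = 2·(1/2)^3 = 1/4).
r to a great-grandoffspring = 1/8 (three parent–offspring links: r = (1/2)^3 = 1/8).
Summing one r·B term per recipient: 2·0.5·0.322 + 2·0.25·0.386 + 2·0.25·0.0883 + 4·0.125·0.414 = 0.76615.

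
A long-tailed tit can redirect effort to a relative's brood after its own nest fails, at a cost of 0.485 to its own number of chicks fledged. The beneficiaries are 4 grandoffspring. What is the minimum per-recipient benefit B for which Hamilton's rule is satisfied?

r to a grandoffspring = 1/4 (two parent–offspring links: r = (1/2)^2 = 1/4).
Hamilton's rule with n recipients of equal r: n·r·B > C, so B > C/(n·r) = 0.485/(4·0.25) = 0.485.

0.485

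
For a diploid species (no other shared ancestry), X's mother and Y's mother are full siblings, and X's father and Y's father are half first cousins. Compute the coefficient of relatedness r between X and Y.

Relatedness sums over independent paths through distinct common ancestors.
X and Y are related in two ways: first cousins through their mothers (r = 1/8) and half second cousins through their fathers (r = 1/64).
r = 1/8 + 1/64 = 9/64 = 0.140625.

0.140625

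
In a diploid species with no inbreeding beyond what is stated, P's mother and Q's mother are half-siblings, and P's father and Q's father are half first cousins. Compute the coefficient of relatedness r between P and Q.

0.078125

Independent pedigree routes through distinct common ancestors add.
P and Q are related in two ways: half first cousins through their mothers (r = 1/16) and half second cousins through their fathers (r = 1/64).
r = 1/16 + 1/64 = 0.078125.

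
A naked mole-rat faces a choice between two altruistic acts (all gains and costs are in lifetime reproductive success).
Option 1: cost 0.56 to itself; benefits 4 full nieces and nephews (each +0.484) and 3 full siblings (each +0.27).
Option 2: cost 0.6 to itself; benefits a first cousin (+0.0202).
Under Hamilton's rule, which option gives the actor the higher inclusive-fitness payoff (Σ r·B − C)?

Option 1

Option 1: r to a full niece or nephew = 0.25.
Option 1: r to a full sibling = 0.5.
Option 1: Σ r·B − C = (4·0.25·0.484 + 3·0.5·0.27) − 0.56 = 0.329.
Option 2: r to a first cousin = 0.125.
Option 2: Σ r·B − C = (1·0.125·0.0202) − 0.6 = -0.597475.
Option 1 has the higher net inclusive-fitness payoff.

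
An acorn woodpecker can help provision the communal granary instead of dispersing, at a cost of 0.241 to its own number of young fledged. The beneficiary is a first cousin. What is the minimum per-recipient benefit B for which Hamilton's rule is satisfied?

1.928

r to a first cousin = 0.125 (first cousins share one grandparent pair — two paths of length 4: r = 2·(1/2)^4 = 1/8).
Hamilton's rule with n recipients of equal r: n·r·B > C, so B > C/(n·r) = 0.241/(1·0.125) = 1.928.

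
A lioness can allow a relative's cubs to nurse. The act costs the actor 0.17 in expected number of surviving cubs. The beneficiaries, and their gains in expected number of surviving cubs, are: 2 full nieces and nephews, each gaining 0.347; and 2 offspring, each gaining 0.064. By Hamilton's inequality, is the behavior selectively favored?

Yes

Hamilton's rule: the trait is favored when the sum of r·B over every recipient exceeds the actor's cost C.
r to a full niece or nephew = 1/4 (full aunt/uncle↔niece/nephew: two paths of length 3 through the shared grandparent pair: r = 2·(1/2)^3 = 1/4).
r to an offspring = 1/2 (one parent–offspring link: r = (1/2)^1 = 1/2).
Summing one r·B term per recipient: 2·0.25·0.347 + 2·0.5·0.064 = 0.2375.
0.2375 > 0.17: the indirect benefit exceeds the cost.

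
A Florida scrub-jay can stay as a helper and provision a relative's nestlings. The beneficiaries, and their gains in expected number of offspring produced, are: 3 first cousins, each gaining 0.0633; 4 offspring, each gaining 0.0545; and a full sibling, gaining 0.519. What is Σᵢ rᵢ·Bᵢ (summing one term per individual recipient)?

r to a first cousin = 0.125 (first cousins share one grandparent pair — two paths of length 4: r = 2·(1/2)^4 = 1/8).
r to an offspring = 0.5 (one parent–offspring link: r = (1/2)^1 = 1/2).
r to a full sibling = 0.5 (full sibs share both parents — two paths of length 2: r = 2·(1/2)^2 = 1/2).
Summing one r·B term per recipient: 3·0.125·0.0633 + 4·0.5·0.0545 + 1·0.5·0.519 = 0.3922375.

0.3922375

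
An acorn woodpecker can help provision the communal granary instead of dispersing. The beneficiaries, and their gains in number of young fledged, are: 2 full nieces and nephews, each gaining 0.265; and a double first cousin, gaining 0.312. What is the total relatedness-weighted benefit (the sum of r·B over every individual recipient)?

0.2105

r to a full niece or nephew = 0.25 (full aunt/uncle↔niece/nephew: two paths of length 3 through the shared grandparent pair: r = 2·(1/2)^3 = 1/4).
r to a double first cousin = 0.25 (double first cousins share both grandparent pairs — four paths of length 4: r = 4·(1/2)^4 = 1/4).
Summing one r·B term per recipient: 2·0.25·0.265 + 1·0.25·0.312 = 0.2105.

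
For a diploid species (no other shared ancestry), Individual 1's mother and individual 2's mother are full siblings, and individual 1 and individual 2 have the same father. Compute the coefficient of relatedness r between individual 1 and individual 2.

0.375

Independent pedigree routes through distinct common ancestors add.
Individual 1 and individual 2 are related in two ways: first cousins through their mothers (r = 1/8) and half-sibs through their shared father (r = 1/4).
r = 1/8 + 1/4 = 3/8 = 0.375.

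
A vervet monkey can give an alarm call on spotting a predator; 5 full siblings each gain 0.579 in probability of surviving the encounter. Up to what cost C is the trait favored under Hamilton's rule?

1.4475

r to a full sibling = 1/2 (full sibs share both parents — two paths of length 2: r = 2·(1/2)^2 = 1/2).
Hamilton's rule: n·r·B > C, so the trait is favored while C < n·r·B = 5·0.5·0.579 = 1.4475.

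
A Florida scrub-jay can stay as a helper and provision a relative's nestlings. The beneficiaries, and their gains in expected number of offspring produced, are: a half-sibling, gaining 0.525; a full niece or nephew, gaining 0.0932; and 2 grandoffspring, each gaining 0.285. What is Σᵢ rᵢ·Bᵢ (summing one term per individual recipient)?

r to a half-sibling = 1/4 (half-sibs share one parent — one path of length 2: r = (1/2)^2 = 1/4).
r to a full niece or nephew = 0.25 (full aunt/uncle↔niece/nephew: two paths of length 3 through the shared grandparent pair: r = 2·(1/2)^3 = 1/4).
r to a grandoffspring = 1/4 (two parent–offspring links: r = (1/2)^2 = 1/4).
Summing one r·B term per recipient: 1·0.25·0.525 + 1·0.25·0.0932 + 2·0.25·0.285 = 0.29705.

0.29705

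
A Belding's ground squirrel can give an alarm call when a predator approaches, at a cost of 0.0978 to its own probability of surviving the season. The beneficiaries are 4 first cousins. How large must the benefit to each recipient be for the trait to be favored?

r to a first cousin = 0.125 (first cousins share one grandparent pair — two paths of length 4: r = 2·(1/2)^4 = 1/8).
Hamilton's rule with n recipients of equal r: n·r·B > C, so B > C/(n·r) = 0.0978/(4·0.125) = 0.1956.

0.1956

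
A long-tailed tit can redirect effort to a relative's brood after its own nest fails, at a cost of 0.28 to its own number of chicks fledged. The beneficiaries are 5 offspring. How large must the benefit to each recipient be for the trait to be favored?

0.112

r to an offspring = 1/2 (one parent–offspring link: r = (1/2)^1 = 1/2).
Hamilton's rule with n recipients of equal r: n·r·B > C, so B > C/(n·r) = 0.28/(5·0.5) = 0.112.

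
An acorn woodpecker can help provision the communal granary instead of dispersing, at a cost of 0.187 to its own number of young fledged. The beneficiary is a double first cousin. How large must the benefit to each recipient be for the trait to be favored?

r to a double first cousin = 1/4 (double first cousins share both grandparent pairs — four paths of length 4: r = 4·(1/2)^4 = 1/4).
Hamilton's rule with n recipients of equal r: n·r·B > C, so B > C/(n·r) = 0.187/(1·0.25) = 0.748.

0.748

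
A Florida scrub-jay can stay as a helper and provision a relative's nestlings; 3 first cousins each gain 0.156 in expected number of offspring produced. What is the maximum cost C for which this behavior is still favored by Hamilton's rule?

r to a first cousin = 0.125 (first cousins share one grandparent pair — two paths of length 4: r = 2·(1/2)^4 = 1/8).
Hamilton's rule: n·r·B > C, so the trait is favored while C < n·r·B = 3·0.125·0.156 = 0.0585.

0.0585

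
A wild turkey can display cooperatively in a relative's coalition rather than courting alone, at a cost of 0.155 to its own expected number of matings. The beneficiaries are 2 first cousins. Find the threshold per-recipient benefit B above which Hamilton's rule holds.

r to a first cousin = 0.125 (first cousins share one grandparent pair — two paths of length 4: r = 2·(1/2)^4 = 1/8).
Hamilton's rule with n recipients of equal r: n·r·B > C, so B > C/(n·r) = 0.155/(2·0.125) = 0.62.

0.62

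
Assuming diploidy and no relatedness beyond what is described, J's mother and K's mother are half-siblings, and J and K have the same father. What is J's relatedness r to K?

0.3125

With two independent routes of shared ancestry, r is the sum of the two contributions.
J and K are related in two ways: half first cousins through their mothers (r = 1/16) and half-sibs through their shared father (r = 1/4).
r = 1/16 + 1/4 = 5/16 = 0.3125.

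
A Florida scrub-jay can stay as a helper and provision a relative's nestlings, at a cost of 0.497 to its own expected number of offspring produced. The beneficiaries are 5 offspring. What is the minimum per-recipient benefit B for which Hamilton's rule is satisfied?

r to an offspring = 0.5 (one parent–offspring link: r = (1/2)^1 = 1/2).
Hamilton's rule with n recipients of equal r: n·r·B > C, so B > C/(n·r) = 0.497/(5·0.5) = 0.1988.

0.1988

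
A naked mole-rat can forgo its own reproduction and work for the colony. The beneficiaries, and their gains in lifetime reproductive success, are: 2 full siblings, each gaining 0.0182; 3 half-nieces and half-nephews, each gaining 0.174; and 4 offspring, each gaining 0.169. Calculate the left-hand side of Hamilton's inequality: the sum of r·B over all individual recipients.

r to a full sibling = 0.5 (full sibs share both parents — two paths of length 2: r = 2·(1/2)^2 = 1/2).
r to a half-niece or half-nephew = 0.125 (half-aunt/uncle↔niece/nephew: one path of length 3: r = (1/2)^3 = 1/8).
r to an offspring = 1/2 (one parent–offspring link: r = (1/2)^1 = 1/2).
Summing one r·B term per recipient: 2·0.5·0.0182 + 3·0.125·0.174 + 4·0.5·0.169 = 0.42145.

0.42145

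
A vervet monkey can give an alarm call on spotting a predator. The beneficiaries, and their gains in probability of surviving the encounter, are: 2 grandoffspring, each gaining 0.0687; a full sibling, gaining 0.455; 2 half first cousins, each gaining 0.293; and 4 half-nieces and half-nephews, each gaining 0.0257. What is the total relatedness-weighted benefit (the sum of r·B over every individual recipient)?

r to a grandoffspring = 0.25 (two parent–offspring links: r = (1/2)^2 = 1/4).
r to a full sibling = 1/2 (full sibs share both parents — two paths of length 2: r = 2·(1/2)^2 = 1/2).
r to a half first cousin = 1/16 (half first cousins share one grandparent — one path of length 4: r = (1/2)^4 = 1/16).
r to a half-niece or half-nephew = 1/8 (half-aunt/uncle↔niece/nephew: one path of length 3: r = (1/2)^3 = 1/8).
Summing one r·B term per recipient: 2·0.25·0.0687 + 1·0.5·0.455 + 2·0.0625·0.293 + 4·0.125·0.0257 = 0.311325.

0.311325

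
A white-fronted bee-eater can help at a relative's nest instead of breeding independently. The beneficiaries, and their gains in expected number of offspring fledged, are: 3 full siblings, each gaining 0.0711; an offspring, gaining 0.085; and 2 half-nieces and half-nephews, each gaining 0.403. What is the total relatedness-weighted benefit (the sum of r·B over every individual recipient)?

0.2499

r to a full sibling = 0.5 (full sibs share both parents — two paths of length 2: r = 2·(1/2)^2 = 1/2).
r to an offspring = 1/2 (one parent–offspring link: r = (1/2)^1 = 1/2).
r to a half-niece or half-nephew = 1/8 (half-aunt/uncle↔niece/nephew: one path of length 3: r = (1/2)^3 = 1/8).
Summing one r·B term per recipient: 3·0.5·0.0711 + 1·0.5·0.085 + 2·0.125·0.403 = 0.2499.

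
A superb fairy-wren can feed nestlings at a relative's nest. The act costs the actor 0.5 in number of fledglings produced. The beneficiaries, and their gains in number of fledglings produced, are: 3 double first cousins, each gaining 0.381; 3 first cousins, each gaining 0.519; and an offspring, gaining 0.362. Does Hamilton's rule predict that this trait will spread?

Yes

Hamilton's rule: the trait is favored when the sum of r·B over every recipient exceeds the actor's cost C.
r to a double first cousin = 1/4 (double first cousins share both grandparent pairs — four paths of length 4: r = 4·(1/2)^4 = 1/4).
r to a first cousin = 1/8 (first cousins share one grandparent pair — two paths of length 4: r = 2·(1/2)^4 = 1/8).
r to an offspring = 1/2 (one parent–offspring link: r = (1/2)^1 = 1/2).
Summing one r·B term per recipient: 3·0.25·0.381 + 3·0.125·0.519 + 1·0.5·0.362 = 0.661375.
0.661375 > 0.5: the indirect benefit exceeds the cost.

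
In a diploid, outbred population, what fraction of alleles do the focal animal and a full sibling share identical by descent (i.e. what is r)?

Each parent–offspring link contributes a factor of 1/2, and independent paths through distinct common ancestors add.
Full sibs share both parents — two paths of length 2: r = 2·(1/2)^2 = 1/2.

0.5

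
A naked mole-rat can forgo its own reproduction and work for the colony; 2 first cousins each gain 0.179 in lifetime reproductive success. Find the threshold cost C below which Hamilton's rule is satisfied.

0.04475

r to a first cousin = 1/8 (first cousins share one grandparent pair — two paths of length 4: r = 2·(1/2)^4 = 1/8).
Hamilton's rule: n·r·B > C, so the trait is favored while C < n·r·B = 2·0.125·0.179 = 0.04475.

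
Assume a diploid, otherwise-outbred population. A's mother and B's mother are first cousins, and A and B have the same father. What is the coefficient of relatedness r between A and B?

0.28125

Independent pedigree routes through distinct common ancestors add.
A and B are related in two ways: second cousins through their mothers (r = 1/32) and half-sibs through their shared father (r = 1/4).
r = 1/32 + 1/4 = 9/32 = 0.28125.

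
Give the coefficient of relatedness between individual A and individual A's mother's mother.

Each parent–offspring link contributes a factor of 1/2, and independent paths through distinct common ancestors add.
Two parent–offspring links: r = (1/2)^2 = 1/4.

0.25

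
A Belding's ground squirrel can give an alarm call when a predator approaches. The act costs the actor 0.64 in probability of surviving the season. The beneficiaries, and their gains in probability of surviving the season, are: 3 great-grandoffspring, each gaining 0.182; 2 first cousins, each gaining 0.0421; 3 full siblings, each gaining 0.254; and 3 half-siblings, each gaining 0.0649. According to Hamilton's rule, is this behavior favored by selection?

No

Hamilton's rule: the trait is favored when the sum of r·B over every recipient exceeds the actor's cost C.
r to a great-grandoffspring = 0.125 (three parent–offspring links: r = (1/2)^3 = 1/8).
r to a first cousin = 0.125 (first cousins share one grandparent pair — two paths of length 4: r = 2·(1/2)^4 = 1/8).
r to a full sibling = 1/2 (full sibs share both parents — two paths of length 2: r = 2·(1/2)^2 = 1/2).
r to a half-sibling = 0.25 (half-sibs share one parent — one path of length 2: r = (1/2)^2 = 1/4).
Summing one r·B term per recipient: 3·0.125·0.182 + 2·0.125·0.0421 + 3·0.5·0.254 + 3·0.25·0.0649 = 0.50845.
0.50845 < 0.64: the indirect benefit is less than the cost.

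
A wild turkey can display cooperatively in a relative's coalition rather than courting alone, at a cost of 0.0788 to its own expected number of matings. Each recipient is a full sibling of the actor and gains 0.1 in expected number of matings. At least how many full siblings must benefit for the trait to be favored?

r to a full sibling = 1/2 (full sibs share both parents — two paths of length 2: r = 2·(1/2)^2 = 1/2).
Hamilton's rule: n·r·B > C  ⇒  n > C/(r·B) = 0.0788/(0.5·0.1) = 1.576.
The smallest integer exceeding 1.576 is 2.

2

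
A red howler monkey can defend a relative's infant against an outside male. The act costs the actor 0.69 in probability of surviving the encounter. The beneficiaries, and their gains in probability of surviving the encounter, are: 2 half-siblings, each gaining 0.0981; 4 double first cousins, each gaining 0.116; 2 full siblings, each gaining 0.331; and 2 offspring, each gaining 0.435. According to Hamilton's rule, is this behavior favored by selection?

Hamilton's rule: the trait is favored when the sum of r·B over every recipient exceeds the actor's cost C.
r to a half-sibling = 0.25 (half-sibs share one parent — one path of length 2: r = (1/2)^2 = 1/4).
r to a double first cousin = 0.25 (double first cousins share both grandparent pairs — four paths of length 4: r = 4·(1/2)^4 = 1/4).
r to a full sibling = 1/2 (full sibs share both parents — two paths of length 2: r = 2·(1/2)^2 = 1/2).
r to an offspring = 0.5 (one parent–offspring link: r = (1/2)^1 = 1/2).
Summing one r·B term per recipient: 2·0.25·0.0981 + 4·0.25·0.116 + 2·0.5·0.331 + 2·0.5·0.435 = 0.93105.
0.93105 > 0.69: the indirect benefit exceeds the cost.

Yes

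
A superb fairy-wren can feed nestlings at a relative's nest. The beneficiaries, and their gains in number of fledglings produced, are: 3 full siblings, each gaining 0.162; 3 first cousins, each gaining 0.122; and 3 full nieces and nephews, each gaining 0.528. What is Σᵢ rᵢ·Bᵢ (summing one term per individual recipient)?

r to a full sibling = 1/2 (full sibs share both parents — two paths of length 2: r = 2·(1/2)^2 = 1/2).
r to a first cousin = 0.125 (first cousins share one grandparent pair — two paths of length 4: r = 2·(1/2)^4 = 1/8).
r to a full niece or nephew = 0.25 (full aunt/uncle↔niece/nephew: two paths of length 3 through the shared grandparent pair: r = 2·(1/2)^3 = 1/4).
Summing one r·B term per recipient: 3·0.5·0.162 + 3·0.125·0.122 + 3·0.25·0.528 = 0.68475.

0.68475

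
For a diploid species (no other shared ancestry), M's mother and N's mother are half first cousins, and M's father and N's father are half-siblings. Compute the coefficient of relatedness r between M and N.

Wright's path rule: contributions from independent ancestry routes add.
M and N are related in two ways: half second cousins through their mothers (r = 1/64) and half first cousins through their fathers (r = 1/16).
r = 1/64 + 1/16 = 5/64 = 0.078125.

0.078125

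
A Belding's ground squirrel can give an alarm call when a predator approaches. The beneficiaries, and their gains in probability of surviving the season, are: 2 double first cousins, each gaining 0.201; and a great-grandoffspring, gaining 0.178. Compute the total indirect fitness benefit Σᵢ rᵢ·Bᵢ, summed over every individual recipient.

0.12275

r to a double first cousin = 0.25 (double first cousins share both grandparent pairs — four paths of length 4: r = 4·(1/2)^4 = 1/4).
r to a great-grandoffspring = 0.125 (three parent–offspring links: r = (1/2)^3 = 1/8).
Summing one r·B term per recipient: 2·0.25·0.201 + 1·0.125·0.178 = 0.12275.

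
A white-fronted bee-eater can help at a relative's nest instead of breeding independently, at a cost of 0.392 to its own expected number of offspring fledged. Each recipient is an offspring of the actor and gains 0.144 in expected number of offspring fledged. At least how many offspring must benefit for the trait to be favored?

r to an offspring = 0.5 (one parent–offspring link: r = (1/2)^1 = 1/2).
Hamilton's rule: n·r·B > C  ⇒  n > C/(r·B) = 0.392/(0.5·0.144) = 5.444.
The smallest integer exceeding 5.444 is 6.

6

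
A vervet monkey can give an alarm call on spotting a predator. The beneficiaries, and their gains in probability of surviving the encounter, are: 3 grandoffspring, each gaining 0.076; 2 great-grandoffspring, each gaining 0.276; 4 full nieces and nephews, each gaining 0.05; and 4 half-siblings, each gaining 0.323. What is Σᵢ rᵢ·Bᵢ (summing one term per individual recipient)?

0.499

r to a grandoffspring = 1/4 (two parent–offspring links: r = (1/2)^2 = 1/4).
r to a great-grandoffspring = 1/8 (three parent–offspring links: r = (1/2)^3 = 1/8).
r to a full niece or nephew = 0.25 (full aunt/uncle↔niece/nephew: two paths of length 3 through the shared grandparent pair: r = 2·(1/2)^3 = 1/4).
r to a half-sibling = 1/4 (half-sibs share one parent — one path of length 2: r = (1/2)^2 = 1/4).
Summing one r·B term per recipient: 3·0.25·0.076 + 2·0.125·0.276 + 4·0.25·0.05 + 4·0.25·0.323 = 0.499.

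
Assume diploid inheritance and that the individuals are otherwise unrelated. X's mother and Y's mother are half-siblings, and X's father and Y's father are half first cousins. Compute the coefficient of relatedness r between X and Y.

0.078125

Wright's path rule: contributions from independent ancestry routes add.
X and Y are related in two ways: half first cousins through their mothers (r = 1/16) and half second cousins through their fathers (r = 1/64).
r = 1/16 + 1/64 = 0.078125.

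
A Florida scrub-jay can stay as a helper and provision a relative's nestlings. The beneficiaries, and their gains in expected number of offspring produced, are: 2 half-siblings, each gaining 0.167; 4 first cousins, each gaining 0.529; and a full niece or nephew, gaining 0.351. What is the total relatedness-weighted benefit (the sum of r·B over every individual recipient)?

r to a half-sibling = 0.25 (half-sibs share one parent — one path of length 2: r = (1/2)^2 = 1/4).
r to a first cousin = 1/8 (first cousins share one grandparent pair — two paths of length 4: r = 2·(1/2)^4 = 1/8).
r to a full niece or nephew = 1/4 (full aunt/uncle↔niece/nephew: two paths of length 3 through the shared grandparent pair: r = 2·(1/2)^3 = 1/4).
Summing one r·B term per recipient: 2·0.25·0.167 + 4·0.125·0.529 + 1·0.25·0.351 = 0.43575.

0.43575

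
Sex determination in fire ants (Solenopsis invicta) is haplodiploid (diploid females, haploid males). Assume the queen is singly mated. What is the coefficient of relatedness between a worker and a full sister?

0.75

Haplodiploid full sisters inherit their father's entire haploid genome identically (contributing 1/2) and on average half of their mother's contribution (1/2 · 1/2 = 1/4); r = 1/2 + 1/4 = 3/4.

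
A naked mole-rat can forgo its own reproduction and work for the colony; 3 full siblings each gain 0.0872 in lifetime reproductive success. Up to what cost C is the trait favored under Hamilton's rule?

r to a full sibling = 0.5 (full sibs share both parents — two paths of length 2: r = 2·(1/2)^2 = 1/2).
Hamilton's rule: n·r·B > C, so the trait is favored while C < n·r·B = 3·0.5·0.0872 = 0.1308.

0.1308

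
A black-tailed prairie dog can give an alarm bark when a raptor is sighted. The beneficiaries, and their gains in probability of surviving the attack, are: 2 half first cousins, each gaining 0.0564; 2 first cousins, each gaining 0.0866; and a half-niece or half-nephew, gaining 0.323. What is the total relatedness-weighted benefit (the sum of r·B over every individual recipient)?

0.069075

r to a half first cousin = 0.0625 (half first cousins share one grandparent — one path of length 4: r = (1/2)^4 = 1/16).
r to a first cousin = 0.125 (first cousins share one grandparent pair — two paths of length 4: r = 2·(1/2)^4 = 1/8).
r to a half-niece or half-nephew = 0.125 (half-aunt/uncle↔niece/nephew: one path of length 3: r = (1/2)^3 = 1/8).
Summing one r·B term per recipient: 2·0.0625·0.0564 + 2·0.125·0.0866 + 1·0.125·0.323 = 0.069075.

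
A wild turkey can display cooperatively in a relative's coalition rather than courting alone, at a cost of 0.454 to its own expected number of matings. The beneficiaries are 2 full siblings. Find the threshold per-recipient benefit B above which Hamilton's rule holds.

r to a full sibling = 0.5 (full sibs share both parents — two paths of length 2: r = 2·(1/2)^2 = 1/2).
Hamilton's rule with n recipients of equal r: n·r·B > C, so B > C/(n·r) = 0.454/(2·0.5) = 0.454.

0.454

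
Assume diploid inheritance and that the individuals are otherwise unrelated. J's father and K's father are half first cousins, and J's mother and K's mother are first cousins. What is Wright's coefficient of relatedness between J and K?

With two independent routes of shared ancestry, r is the sum of the two contributions.
J and K are related in two ways: half second cousins through their fathers (r = 1/64) and second cousins through their mothers (r = 1/32).
r = 1/64 + 1/32 = 3/64 = 0.046875.

0.046875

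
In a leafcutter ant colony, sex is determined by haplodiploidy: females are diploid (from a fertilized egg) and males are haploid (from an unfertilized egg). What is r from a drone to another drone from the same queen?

0.5

Haploid brothers each carry a random half of the queen's diploid genome, so on average they share half: r = 1/2.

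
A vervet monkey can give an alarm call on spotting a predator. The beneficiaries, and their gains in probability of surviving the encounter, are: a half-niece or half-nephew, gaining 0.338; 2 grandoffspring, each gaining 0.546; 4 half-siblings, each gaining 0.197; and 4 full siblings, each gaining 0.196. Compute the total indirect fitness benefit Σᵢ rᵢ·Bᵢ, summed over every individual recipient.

r to a half-niece or half-nephew = 1/8 (half-aunt/uncle↔niece/nephew: one path of length 3: r = (1/2)^3 = 1/8).
r to a grandoffspring = 1/4 (two parent–offspring links: r = (1/2)^2 = 1/4).
r to a half-sibling = 1/4 (half-sibs share one parent — one path of length 2: r = (1/2)^2 = 1/4).
r to a full sibling = 1/2 (full sibs share both parents — two paths of length 2: r = 2·(1/2)^2 = 1/2).
Summing one r·B term per recipient: 1·0.125·0.338 + 2·0.25·0.546 + 4·0.25·0.197 + 4·0.5·0.196 = 0.90425.

0.90425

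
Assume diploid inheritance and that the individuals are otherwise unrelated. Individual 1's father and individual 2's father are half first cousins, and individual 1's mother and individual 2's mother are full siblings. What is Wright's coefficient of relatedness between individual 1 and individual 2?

0.140625

Wright's path rule: contributions from independent ancestry routes add.
Individual 1 and individual 2 are related in two ways: half second cousins through their fathers (r = 1/64) and first cousins through their mothers (r = 1/8).
r = 1/64 + 1/8 = 9/64 = 0.140625.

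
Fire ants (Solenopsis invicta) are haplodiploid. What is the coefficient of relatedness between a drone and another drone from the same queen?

0.5

Haploid brothers each carry a random half of the queen's diploid genome, so on average they share half: r = 1/2.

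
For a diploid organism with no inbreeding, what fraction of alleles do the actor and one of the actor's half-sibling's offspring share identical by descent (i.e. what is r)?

Each parent–offspring link contributes a factor of 1/2, and independent paths through distinct common ancestors add.
Half-aunt/uncle↔niece/nephew: one path of length 3: r = (1/2)^3 = 1/8.

0.125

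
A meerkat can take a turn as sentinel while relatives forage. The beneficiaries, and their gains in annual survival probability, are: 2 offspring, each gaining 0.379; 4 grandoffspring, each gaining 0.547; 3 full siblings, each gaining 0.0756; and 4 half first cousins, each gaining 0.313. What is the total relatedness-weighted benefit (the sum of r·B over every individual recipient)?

r to an offspring = 0.5 (one parent–offspring link: r = (1/2)^1 = 1/2).
r to a grandoffspring = 0.25 (two parent–offspring links: r = (1/2)^2 = 1/4).
r to a full sibling = 1/2 (full sibs share both parents — two paths of length 2: r = 2·(1/2)^2 = 1/2).
r to a half first cousin = 0.0625 (half first cousins share one grandparent — one path of length 4: r = (1/2)^4 = 1/16).
Summing one r·B term per recipient: 2·0.5·0.379 + 4·0.25·0.547 + 3·0.5·0.0756 + 4·0.0625·0.313 = 1.11765.

1.11765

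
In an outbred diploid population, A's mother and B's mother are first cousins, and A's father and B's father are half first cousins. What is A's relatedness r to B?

Wright's path rule: contributions from independent ancestry routes add.
A and B are related in two ways: second cousins through their mothers (r = 1/32) and half second cousins through their fathers (r = 1/64).
r = 1/32 + 1/64 = 0.046875.

0.046875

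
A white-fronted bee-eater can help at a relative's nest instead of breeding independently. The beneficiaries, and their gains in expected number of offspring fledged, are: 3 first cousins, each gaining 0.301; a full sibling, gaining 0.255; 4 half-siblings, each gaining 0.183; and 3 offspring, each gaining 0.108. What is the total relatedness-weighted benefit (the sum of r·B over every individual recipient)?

0.585375

r to a first cousin = 0.125 (first cousins share one grandparent pair — two paths of length 4: r = 2·(1/2)^4 = 1/8).
r to a full sibling = 1/2 (full sibs share both parents — two paths of length 2: r = 2·(1/2)^2 = 1/2).
r to a half-sibling = 0.25 (half-sibs share one parent — one path of length 2: r = (1/2)^2 = 1/4).
r to an offspring = 1/2 (one parent–offspring link: r = (1/2)^1 = 1/2).
Summing one r·B term per recipient: 3·0.125·0.301 + 1·0.5·0.255 + 4·0.25·0.183 + 3·0.5·0.108 = 0.585375.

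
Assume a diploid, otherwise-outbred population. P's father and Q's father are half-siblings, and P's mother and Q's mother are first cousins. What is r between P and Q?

0.09375

Wright's path rule: contributions from independent ancestry routes add.
P and Q are related in two ways: half first cousins through their fathers (r = 1/16) and second cousins through their mothers (r = 1/32).
r = 1/16 + 1/32 = 3/32 = 0.09375.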